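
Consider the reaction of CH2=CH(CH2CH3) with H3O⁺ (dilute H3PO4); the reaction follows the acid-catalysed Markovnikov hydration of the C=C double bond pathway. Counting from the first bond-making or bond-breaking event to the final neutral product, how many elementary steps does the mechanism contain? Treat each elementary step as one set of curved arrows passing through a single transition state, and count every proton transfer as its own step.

3

Step 1: Electrophilic addition begins with the π(C=C) electrons forming a bond to the proton of H3O⁺. Following Markovnikov's rule, the resulting cation is secondary. H2O is released.
(No 1,2-shift: no single shift to an adjacent carbon would give a more stable cation.)
Step 2: A lone pair on the oxygen of H2O attacks the carbocation, forming a C–O bond and an oxonium ion (a protonated alcohol).
Step 3: Proton transfer from the O–H of the oxonium ion to H2O completes the catalytic cycle and yields the alcohol.
Total: 3 elementary steps.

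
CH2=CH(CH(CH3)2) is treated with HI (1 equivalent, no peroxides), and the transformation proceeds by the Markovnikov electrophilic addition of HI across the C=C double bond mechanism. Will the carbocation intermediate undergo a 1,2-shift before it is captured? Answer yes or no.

The first-formed carbocation is secondary.
The adjacent isopropyl carbon already bears 2 other carbon substituents and has a hydrogen to migrate; after a 1,2-hydride shift from that carbon the positive charge sits on a tertiary centre.
Tertiary is more stable than secondary, so the shift occurs.

yes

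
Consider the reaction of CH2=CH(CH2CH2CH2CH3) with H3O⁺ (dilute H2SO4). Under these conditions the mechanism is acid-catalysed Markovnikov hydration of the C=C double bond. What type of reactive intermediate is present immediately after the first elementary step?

secondary carbocation

Step 1: Electrophilic addition begins with the π(C=C) electrons forming a bond to the proton of H3O⁺. Following Markovnikov's rule, the resulting cation is secondary. H2O is released.
After step 1 the species present is a secondary carbocation.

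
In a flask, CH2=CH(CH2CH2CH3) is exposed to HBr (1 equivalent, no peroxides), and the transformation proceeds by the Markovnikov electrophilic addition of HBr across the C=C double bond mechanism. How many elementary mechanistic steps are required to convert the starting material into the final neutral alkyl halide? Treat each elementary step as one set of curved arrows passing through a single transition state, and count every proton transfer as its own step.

2

Step 1: Protonation of the alkene by HBr: the π bond acts as the nucleophile and picks up H⁺, giving the more stable (Markovnikov) secondary carbocation. The H–Br bond breaks heterolytically, releasing Br⁻.
(No 1,2-shift: no single shift to an adjacent carbon would give a more stable cation.)
Step 2: The Br⁻ anion donates a lone pair to the carbocation, forming the new C–Br σ-bond and giving the neutral alkyl halide.
Total: 2 elementary steps.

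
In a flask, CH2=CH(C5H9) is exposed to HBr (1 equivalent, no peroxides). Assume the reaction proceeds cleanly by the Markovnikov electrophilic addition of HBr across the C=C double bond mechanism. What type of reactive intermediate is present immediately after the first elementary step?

secondary carbocation

Step 1: Electrophilic addition begins with the π(C=C) electrons forming a bond to the proton of HBr. Following Markovnikov's rule, the resulting cation is secondary. The H–Br bond breaks heterolytically, releasing Br⁻.
After step 1 the species present is a secondary carbocation.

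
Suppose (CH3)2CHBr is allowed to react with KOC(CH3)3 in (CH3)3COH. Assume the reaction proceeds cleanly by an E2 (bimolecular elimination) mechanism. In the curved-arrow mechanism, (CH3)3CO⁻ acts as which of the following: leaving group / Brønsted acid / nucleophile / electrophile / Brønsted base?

Step 1: Concerted anti-periplanar elimination: (CH3)3CO⁻ abstracts a β-H while Br⁻ leaves, and the C–H electrons become the new C=C π bond — all in a single transition state.
(CH3)3CO⁻ accepts a proton in a proton-transfer step — a Brønsted base.

Brønsted base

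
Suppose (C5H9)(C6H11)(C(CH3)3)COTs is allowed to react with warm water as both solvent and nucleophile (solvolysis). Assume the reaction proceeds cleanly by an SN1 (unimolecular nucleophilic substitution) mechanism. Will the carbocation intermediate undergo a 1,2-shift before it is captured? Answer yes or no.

The first-formed carbocation is tertiary.
No single 1,2-shift to an adjacent carbon would produce a more-substituted cation than the one already present, so no rearrangement occurs.

no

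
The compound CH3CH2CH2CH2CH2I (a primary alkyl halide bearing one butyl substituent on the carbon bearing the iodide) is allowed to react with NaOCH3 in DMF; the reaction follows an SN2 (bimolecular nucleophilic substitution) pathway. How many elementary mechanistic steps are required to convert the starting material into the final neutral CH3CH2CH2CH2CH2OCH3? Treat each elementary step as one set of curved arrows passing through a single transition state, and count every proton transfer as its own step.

Step 1: CH3O⁻ attacks the back face of the α-carbon while I⁻ departs with the C–I bonding pair — a single concerted displacement through a pentacoordinate transition state.
Total: 1 elementary step.

1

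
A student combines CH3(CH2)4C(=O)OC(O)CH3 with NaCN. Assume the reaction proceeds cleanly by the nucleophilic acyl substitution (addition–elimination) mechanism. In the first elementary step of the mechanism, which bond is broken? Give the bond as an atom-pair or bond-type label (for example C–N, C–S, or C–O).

π(C=O)

Step 1: Nucleophilic addition of CN⁻ to the acyl carbon breaks the π(C=O) bond and yields a tetrahedral, anionic intermediate.
The bond broken in this step is the π(C=O) bond.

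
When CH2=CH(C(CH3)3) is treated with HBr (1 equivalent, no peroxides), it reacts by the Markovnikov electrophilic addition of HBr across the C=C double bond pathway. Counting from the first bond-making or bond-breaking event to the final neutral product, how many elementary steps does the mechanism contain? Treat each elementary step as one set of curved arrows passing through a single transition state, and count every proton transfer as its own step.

Step 1: The π electrons of the C=C bond attack a proton of HBr; Markovnikov addition places the new C–H on the less-substituted alkene carbon, so the positive charge ends up on the more-substituted carbon — a secondary carbocation. The H–Br bond breaks heterolytically, releasing Br⁻.
Step 2: A 1,2-methyl shift from the adjacent tert-butyl carbon moves the positive charge from the secondary centre to an adjacent carbon, generating a more stable tertiary carbocation.
Step 3: Nucleophilic attack by Br⁻ on the carbocation completes the addition, giving R–Br.
Total: 3 elementary steps.

3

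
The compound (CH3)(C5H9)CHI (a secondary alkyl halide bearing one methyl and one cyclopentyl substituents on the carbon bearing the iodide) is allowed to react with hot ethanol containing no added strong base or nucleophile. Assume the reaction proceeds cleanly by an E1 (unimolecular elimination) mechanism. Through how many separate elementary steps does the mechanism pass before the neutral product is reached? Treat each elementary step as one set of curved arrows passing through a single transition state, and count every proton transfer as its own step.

3

Step 1: Ionisation: the C–I σ-bond cleaves heterolytically; both bonding electrons depart with I⁻, leaving a secondary carbocation at the α-carbon.
Step 2: Carbocation rearrangement: a 1,2-hydride shift from the adjacent cyclopentyl carbon converts the initially-formed secondary cation into the more stable tertiary cation.
Step 3: An ethanol molecule (solvent) deprotonates a β-carbon; as the C–H bond breaks, those electrons form the new alkene π bond.
Total: 3 elementary steps.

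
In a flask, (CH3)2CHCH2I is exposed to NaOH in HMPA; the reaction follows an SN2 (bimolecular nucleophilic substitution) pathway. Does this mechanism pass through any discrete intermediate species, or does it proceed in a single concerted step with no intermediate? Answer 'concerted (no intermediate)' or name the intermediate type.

concerted (no intermediate)

OH⁻ attacks the back face of the α-carbon while I⁻ departs with the C–I bonding pair — a single concerted displacement through a pentacoordinate transition state.
All bond changes occur in one transition state; no discrete intermediate is formed.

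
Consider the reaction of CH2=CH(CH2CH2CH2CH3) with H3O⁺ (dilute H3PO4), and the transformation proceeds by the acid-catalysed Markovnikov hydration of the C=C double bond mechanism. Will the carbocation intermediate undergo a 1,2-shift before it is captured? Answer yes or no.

no

The first-formed carbocation is secondary.
No single 1,2-shift to an adjacent carbon would produce a more-substituted cation than the one already present, so no rearrangement occurs.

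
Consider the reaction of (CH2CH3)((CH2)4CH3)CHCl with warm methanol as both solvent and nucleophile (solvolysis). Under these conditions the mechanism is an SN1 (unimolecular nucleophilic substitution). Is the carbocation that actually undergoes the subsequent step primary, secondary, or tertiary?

Step 1: Ionisation: the C–Cl σ-bond cleaves heterolytically; both bonding electrons depart with Cl⁻, leaving a secondary carbocation at the α-carbon.
No single 1,2-shift to an adjacent carbon would give a more-substituted cation, so no rearrangement occurs.

secondary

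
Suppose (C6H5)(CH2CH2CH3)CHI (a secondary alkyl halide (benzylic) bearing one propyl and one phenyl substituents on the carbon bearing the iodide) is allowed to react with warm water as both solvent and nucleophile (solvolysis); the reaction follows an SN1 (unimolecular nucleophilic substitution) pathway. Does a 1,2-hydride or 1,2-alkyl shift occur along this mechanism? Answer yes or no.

no

The first-formed carbocation is secondary.
No single 1,2-shift to an adjacent carbon would produce a more-substituted cation than the one already present, so no rearrangement occurs.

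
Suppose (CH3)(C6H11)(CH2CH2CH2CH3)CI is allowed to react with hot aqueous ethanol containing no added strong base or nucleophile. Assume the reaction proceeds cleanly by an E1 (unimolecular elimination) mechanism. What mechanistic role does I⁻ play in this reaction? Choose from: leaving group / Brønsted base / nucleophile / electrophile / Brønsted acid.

leaving group

Step 1: Rate-determining heterolysis of the C–I bond gives I⁻ and a tertiary carbocation.
I⁻ departs with both electrons of the breaking σ-bond — that is the definition of a leaving group.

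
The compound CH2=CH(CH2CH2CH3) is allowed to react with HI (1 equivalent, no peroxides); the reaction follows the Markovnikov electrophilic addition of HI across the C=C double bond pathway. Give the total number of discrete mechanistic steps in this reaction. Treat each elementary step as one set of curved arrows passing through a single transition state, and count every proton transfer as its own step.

Step 1: The π electrons of the C=C bond attack a proton of HI; Markovnikov addition places the new C–H on the less-substituted alkene carbon, so the positive charge ends up on the more-substituted carbon — a secondary carbocation. The H–I bond breaks heterolytically, releasing I⁻.
(No 1,2-shift: no single shift to an adjacent carbon would give a more stable cation.)
Step 2: Nucleophilic attack by I⁻ on the carbocation completes the addition, giving R–I.
Total: 2 elementary steps.

2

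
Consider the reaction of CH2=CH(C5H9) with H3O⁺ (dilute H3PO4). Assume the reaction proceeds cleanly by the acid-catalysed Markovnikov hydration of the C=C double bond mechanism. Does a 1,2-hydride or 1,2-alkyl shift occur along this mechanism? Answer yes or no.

yes

The first-formed carbocation is secondary.
The adjacent cyclopentyl carbon already bears 2 other carbon substituents and has a hydrogen to migrate; after a 1,2-hydride shift from that carbon the positive charge sits on a tertiary centre.
Tertiary is more stable than secondary, so the shift occurs.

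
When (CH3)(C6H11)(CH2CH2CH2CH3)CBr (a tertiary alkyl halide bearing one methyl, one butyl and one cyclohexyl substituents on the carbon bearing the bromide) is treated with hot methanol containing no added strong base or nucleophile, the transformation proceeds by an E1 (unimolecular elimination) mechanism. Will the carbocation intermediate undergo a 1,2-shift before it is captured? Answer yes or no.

The first-formed carbocation is tertiary.
No single 1,2-shift to an adjacent carbon would produce a more-substituted cation than the one already present, so no rearrangement occurs.

no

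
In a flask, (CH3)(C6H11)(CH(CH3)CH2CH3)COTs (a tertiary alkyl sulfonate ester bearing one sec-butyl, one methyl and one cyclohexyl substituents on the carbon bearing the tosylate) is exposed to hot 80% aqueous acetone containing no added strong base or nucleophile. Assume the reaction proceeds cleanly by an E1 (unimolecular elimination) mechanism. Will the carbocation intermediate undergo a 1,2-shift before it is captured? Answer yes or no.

The first-formed carbocation is tertiary.
No single 1,2-shift to an adjacent carbon would produce a more-substituted cation than the one already present, so no rearrangement occurs.

no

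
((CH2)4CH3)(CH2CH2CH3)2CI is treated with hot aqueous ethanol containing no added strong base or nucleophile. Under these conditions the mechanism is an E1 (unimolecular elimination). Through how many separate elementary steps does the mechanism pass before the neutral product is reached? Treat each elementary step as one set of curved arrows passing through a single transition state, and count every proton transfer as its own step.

Step 1: Ionisation: the C–I σ-bond cleaves heterolytically; both bonding electrons depart with I⁻, leaving a tertiary carbocation at the α-carbon.
(No 1,2-shift: no single shift to an adjacent carbon would give a more stable cation.)
Step 2: Loss of a β-proton to a water (or ethanol) molecule of the solvent: the C–H bonding pair collapses toward the cationic carbon to form the C=C π bond, yielding the alkene.
Total: 2 elementary steps.

2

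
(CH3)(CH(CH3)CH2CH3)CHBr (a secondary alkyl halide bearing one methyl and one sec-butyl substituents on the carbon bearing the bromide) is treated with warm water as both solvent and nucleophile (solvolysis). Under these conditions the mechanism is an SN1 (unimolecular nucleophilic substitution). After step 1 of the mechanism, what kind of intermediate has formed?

Step 1: Unassisted departure of Br⁻ (taking the C–Br bonding pair) generates a secondary carbocation.
After step 1 the species present is a secondary carbocation.

secondary carbocation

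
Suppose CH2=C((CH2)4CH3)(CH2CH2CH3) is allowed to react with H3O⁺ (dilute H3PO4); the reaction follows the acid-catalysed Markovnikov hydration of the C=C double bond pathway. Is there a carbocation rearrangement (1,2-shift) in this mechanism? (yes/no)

The first-formed carbocation is tertiary.
No single 1,2-shift to an adjacent carbon would produce a more-substituted cation than the one already present, so no rearrangement occurs.

no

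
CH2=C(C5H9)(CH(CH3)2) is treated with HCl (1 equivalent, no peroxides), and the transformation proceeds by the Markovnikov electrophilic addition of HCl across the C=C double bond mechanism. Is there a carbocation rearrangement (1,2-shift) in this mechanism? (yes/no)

no

The first-formed carbocation is tertiary.
No single 1,2-shift to an adjacent carbon would produce a more-substituted cation than the one already present, so no rearrangement occurs.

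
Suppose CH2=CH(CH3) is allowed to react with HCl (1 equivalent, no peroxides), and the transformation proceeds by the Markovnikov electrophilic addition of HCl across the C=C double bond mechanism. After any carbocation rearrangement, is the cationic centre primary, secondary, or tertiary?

Step 1: Electrophilic addition begins with the π(C=C) electrons forming a bond to the proton of HCl. Following Markovnikov's rule, the resulting cation is secondary. The H–Cl bond breaks heterolytically, releasing Cl⁻.
No single 1,2-shift to an adjacent carbon would give a more-substituted cation, so no rearrangement occurs.

secondary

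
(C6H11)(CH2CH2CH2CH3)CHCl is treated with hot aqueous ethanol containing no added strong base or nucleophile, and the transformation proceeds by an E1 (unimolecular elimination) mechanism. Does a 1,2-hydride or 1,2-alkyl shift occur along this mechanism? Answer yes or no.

The first-formed carbocation is secondary.
The adjacent cyclohexyl carbon already bears 2 other carbon substituents and has a hydrogen to migrate; after a 1,2-hydride shift from that carbon the positive charge sits on a tertiary centre.
Tertiary is more stable than secondary, so the shift occurs.

yes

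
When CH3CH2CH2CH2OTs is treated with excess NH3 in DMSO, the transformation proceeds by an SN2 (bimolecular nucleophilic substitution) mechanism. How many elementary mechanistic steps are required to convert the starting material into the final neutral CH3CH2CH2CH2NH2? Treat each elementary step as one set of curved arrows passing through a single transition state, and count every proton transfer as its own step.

2

Step 1: A lone pair on the N of NH3 attacks the α-carbon from the back side while the C–O bond breaks; both bonding electrons leave with TsO⁻. The product of this concerted step is an alkylammonium ion.
Step 2: A second equivalent of NH3 removes a proton from the N, giving the neutral product.
Total: 2 elementary steps.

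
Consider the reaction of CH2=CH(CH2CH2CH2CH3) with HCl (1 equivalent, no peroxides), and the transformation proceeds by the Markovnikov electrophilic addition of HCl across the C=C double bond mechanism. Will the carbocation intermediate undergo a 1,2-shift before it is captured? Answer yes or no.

The first-formed carbocation is secondary.
No single 1,2-shift to an adjacent carbon would produce a more-substituted cation than the one already present, so no rearrangement occurs.

no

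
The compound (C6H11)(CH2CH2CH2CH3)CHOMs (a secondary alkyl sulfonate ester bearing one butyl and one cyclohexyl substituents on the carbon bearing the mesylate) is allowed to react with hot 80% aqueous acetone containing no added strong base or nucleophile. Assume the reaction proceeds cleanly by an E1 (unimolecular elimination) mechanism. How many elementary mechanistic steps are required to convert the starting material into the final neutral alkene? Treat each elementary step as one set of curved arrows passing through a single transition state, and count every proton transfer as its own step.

3

Step 1: Unassisted departure of MsO⁻ (taking the C–O bonding pair) generates a secondary carbocation.
Step 2: A hydride (H with its bonding pair) migrates from the adjacent cyclohexyl carbon to the cationic centre — a 1,2-hydride shift — upgrading the secondary cation to a tertiary one.
Step 3: A water molecule (solvent) deprotonates a β-carbon; as the C–H bond breaks, those electrons form the new alkene π bond.
Total: 3 elementary steps.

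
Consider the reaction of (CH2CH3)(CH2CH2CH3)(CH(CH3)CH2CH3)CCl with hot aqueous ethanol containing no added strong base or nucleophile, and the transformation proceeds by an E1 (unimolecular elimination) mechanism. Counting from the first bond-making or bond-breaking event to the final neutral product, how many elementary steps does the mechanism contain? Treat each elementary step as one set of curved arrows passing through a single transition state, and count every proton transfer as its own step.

Step 1: Unassisted departure of Cl⁻ (taking the C–Cl bonding pair) generates a tertiary carbocation.
(No 1,2-shift: no single shift to an adjacent carbon would give a more stable cation.)
Step 2: Loss of a β-proton to a water (or ethanol) molecule of the solvent: the C–H bonding pair collapses toward the cationic carbon to form the C=C π bond, yielding the alkene.
Total: 2 elementary steps.

2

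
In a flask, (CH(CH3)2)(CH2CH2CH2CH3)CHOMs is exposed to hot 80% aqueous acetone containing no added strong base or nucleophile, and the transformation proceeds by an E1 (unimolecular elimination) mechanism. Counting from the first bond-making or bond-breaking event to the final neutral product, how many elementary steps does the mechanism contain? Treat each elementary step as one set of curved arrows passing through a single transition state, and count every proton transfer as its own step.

Step 1: Ionisation: the C–O σ-bond cleaves heterolytically; both bonding electrons depart with MsO⁻, leaving a secondary carbocation at the α-carbon.
Step 2: Carbocation rearrangement: a 1,2-hydride shift from the adjacent isopropyl carbon converts the initially-formed secondary cation into the more stable tertiary cation.
Step 3: A water molecule (solvent) deprotonates a β-carbon; as the C–H bond breaks, those electrons form the new alkene π bond.
Total: 3 elementary steps.

3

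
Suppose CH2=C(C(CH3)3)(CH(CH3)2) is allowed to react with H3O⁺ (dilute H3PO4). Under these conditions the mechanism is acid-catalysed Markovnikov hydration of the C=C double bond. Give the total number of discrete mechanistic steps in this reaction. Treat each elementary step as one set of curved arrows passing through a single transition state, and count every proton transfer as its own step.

3

Step 1: The π electrons of the C=C bond attack a proton of H3O⁺; Markovnikov addition places the new C–H on the less-substituted alkene carbon, so the positive charge ends up on the more-substituted carbon — a tertiary carbocation. H2O is released.
(No 1,2-shift: no single shift to an adjacent carbon would give a more stable cation.)
Step 2: Water acts as the nucleophile: an oxygen lone pair bonds to the cationic carbon, giving an oxonium-ion intermediate.
Step 3: Proton transfer from the O–H of the oxonium ion to H2O completes the catalytic cycle and yields the alcohol.
Total: 3 elementary steps.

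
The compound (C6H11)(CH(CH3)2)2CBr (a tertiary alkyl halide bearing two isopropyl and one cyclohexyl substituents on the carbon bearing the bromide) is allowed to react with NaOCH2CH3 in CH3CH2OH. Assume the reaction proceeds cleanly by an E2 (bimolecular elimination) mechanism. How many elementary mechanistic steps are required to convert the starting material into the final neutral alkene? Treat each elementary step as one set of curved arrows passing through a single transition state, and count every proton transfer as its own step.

1

Step 1: Concerted anti-periplanar elimination: CH3CH2O⁻ abstracts a β-H while Br⁻ leaves, and the C–H electrons become the new C=C π bond — all in a single transition state.
Total: 1 elementary step.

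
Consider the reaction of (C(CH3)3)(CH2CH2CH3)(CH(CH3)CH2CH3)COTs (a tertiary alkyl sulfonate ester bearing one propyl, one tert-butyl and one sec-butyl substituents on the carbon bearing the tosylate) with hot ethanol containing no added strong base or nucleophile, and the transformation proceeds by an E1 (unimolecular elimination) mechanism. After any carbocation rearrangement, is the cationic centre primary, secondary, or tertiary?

Step 1: Unassisted departure of TsO⁻ (taking the C–O bonding pair) generates a tertiary carbocation.
No single 1,2-shift to an adjacent carbon would give a more-substituted cation, so no rearrangement occurs.

tertiary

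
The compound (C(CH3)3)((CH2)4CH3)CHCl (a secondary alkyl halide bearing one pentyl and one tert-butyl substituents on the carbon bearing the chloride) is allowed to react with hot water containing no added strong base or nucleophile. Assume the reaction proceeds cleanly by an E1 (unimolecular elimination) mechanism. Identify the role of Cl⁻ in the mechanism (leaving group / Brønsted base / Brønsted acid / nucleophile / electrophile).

leaving group

Step 1: Rate-determining heterolysis of the C–Cl bond gives Cl⁻ and a secondary carbocation.
Cl⁻ departs with both electrons of the breaking σ-bond — that is the definition of a leaving group.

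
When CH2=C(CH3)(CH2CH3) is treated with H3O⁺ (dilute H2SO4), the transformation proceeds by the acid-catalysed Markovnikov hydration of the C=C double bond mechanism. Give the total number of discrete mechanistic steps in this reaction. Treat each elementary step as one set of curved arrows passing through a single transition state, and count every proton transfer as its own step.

3

Step 1: Electrophilic addition begins with the π(C=C) electrons forming a bond to the proton of H3O⁺. Following Markovnikov's rule, the resulting cation is tertiary. H2O is released.
(No 1,2-shift: no single shift to an adjacent carbon would give a more stable cation.)
Step 2: Water acts as the nucleophile: an oxygen lone pair bonds to the cationic carbon, giving an oxonium-ion intermediate.
Step 3: Proton transfer from the O–H of the oxonium ion to H2O completes the catalytic cycle and yields the alcohol.
Total: 3 elementary steps.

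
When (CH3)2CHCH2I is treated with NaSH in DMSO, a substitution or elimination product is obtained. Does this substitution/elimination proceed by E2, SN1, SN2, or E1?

Conditions: a primary substrate with a strong nucleophile in the polar aprotic solvent DMSO.
These conditions are the textbook signature of the SN2 pathway.
An unhindered substrate with a strong nucleophile in a polar aprotic solvent favours one-step backside displacement.

SN2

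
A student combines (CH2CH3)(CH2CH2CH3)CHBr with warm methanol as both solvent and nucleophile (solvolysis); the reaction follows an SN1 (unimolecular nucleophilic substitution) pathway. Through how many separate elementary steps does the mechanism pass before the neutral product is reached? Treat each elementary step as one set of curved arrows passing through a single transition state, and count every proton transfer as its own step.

Step 1: Unassisted departure of Br⁻ (taking the C–Br bonding pair) generates a secondary carbocation.
(No 1,2-shift: no single shift to an adjacent carbon would give a more stable cation.)
Step 2: A lone pair on the oxygen of CH3OH attacks the carbocation, forming a new C–O σ-bond and an oxonium ion.
Step 3: Proton transfer from the O–H of the oxonium ion to a solvent molecule delivers the neutral ether.
Total: 3 elementary steps.

3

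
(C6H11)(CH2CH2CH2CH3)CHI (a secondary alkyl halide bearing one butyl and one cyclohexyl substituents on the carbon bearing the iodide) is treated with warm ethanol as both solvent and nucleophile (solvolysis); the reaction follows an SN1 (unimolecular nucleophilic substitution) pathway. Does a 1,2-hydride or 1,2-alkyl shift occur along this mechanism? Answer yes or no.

The first-formed carbocation is secondary.
The adjacent cyclohexyl carbon already bears 2 other carbon substituents and has a hydrogen to migrate; after a 1,2-hydride shift from that carbon the positive charge sits on a tertiary centre.
Tertiary is more stable than secondary, so the shift occurs.

yes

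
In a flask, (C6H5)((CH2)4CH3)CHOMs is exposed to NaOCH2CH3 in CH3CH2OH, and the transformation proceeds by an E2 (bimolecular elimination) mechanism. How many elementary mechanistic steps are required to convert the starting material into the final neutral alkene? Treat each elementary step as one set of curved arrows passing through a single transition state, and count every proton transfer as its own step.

Step 1: Concerted anti-periplanar elimination: CH3CH2O⁻ abstracts a β-H while MsO⁻ leaves, and the C–H electrons become the new C=C π bond — all in a single transition state.
Total: 1 elementary step.

1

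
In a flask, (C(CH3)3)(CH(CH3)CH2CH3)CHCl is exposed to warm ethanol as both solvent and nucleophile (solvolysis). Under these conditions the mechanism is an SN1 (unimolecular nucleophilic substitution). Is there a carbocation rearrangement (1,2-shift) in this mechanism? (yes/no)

The first-formed carbocation is secondary.
The adjacent sec-butyl carbon already bears 2 other carbon substituents and has a hydrogen to migrate; after a 1,2-hydride shift from that carbon the positive charge sits on a tertiary centre.
Tertiary is more stable than secondary, so the shift occurs.

yes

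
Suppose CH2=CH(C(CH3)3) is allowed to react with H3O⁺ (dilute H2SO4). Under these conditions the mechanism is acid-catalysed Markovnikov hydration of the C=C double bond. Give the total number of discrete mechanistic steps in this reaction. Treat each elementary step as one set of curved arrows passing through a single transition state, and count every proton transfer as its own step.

4

Step 1: Protonation of the alkene by H3O⁺: the π bond acts as the nucleophile and picks up H⁺, giving the more stable (Markovnikov) secondary carbocation. H2O is released.
Step 2: A methyl group with its bonding pair migrates from the adjacent tert-butyl carbon to the cationic centre — a 1,2-methyl shift — upgrading the secondary cation to a tertiary one.
Step 3: Water acts as the nucleophile: an oxygen lone pair bonds to the cationic carbon, giving an oxonium-ion intermediate.
Step 4: H2O removes a proton from the oxonium oxygen, regenerating H3O⁺ and giving the neutral alcohol.
Total: 4 elementary steps.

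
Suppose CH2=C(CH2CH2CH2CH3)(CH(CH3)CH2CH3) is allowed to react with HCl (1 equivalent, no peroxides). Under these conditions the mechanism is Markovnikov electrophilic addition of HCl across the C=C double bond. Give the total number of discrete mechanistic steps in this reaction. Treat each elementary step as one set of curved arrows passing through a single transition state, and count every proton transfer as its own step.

Step 1: Electrophilic addition begins with the π(C=C) electrons forming a bond to the proton of HCl. Following Markovnikov's rule, the resulting cation is tertiary. The H–Cl bond breaks heterolytically, releasing Cl⁻.
(No 1,2-shift: no single shift to an adjacent carbon would give a more stable cation.)
Step 2: The Cl⁻ anion donates a lone pair to the carbocation, forming the new C–Cl σ-bond and giving the neutral alkyl halide.
Total: 2 elementary steps.

2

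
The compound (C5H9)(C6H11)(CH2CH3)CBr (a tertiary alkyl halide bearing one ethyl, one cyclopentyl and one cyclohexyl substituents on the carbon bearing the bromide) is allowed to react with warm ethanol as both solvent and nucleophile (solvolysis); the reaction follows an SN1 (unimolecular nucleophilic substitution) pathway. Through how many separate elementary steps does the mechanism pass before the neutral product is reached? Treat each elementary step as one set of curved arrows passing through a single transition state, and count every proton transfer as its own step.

3

Step 1: Rate-determining heterolysis of the C–Br bond gives Br⁻ and a tertiary carbocation.
(No 1,2-shift: no single shift to an adjacent carbon would give a more stable cation.)
Step 2: Nucleophilic capture: the oxygen of CH3CH2OH bonds to the cationic carbon, producing an oxonium-ion intermediate.
Step 3: A second solvent molecule removes the proton on oxygen, giving the neutral ether product.
Total: 3 elementary steps.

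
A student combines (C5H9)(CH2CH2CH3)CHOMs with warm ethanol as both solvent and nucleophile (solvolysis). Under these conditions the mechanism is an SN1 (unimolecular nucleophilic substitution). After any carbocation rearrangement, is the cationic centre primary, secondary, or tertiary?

tertiary

Step 1: Ionisation: the C–O σ-bond cleaves heterolytically; both bonding electrons depart with MsO⁻, leaving a secondary carbocation at the α-carbon.
Step 2: A 1,2-hydride shift from the adjacent cyclopentyl carbon moves the positive charge from the secondary centre to an adjacent carbon, generating a more stable tertiary carbocation.
The cation rearranges from secondary to tertiary via a 1,2-hydride shift from the adjacent cyclopentyl carbon; the tertiary cation is what reacts next.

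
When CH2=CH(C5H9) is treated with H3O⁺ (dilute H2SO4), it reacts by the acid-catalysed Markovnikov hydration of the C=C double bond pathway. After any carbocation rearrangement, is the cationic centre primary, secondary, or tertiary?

tertiary

Step 1: The π electrons of the C=C bond attack a proton of H3O⁺; Markovnikov addition places the new C–H on the less-substituted alkene carbon, so the positive charge ends up on the more-substituted carbon — a secondary carbocation. H2O is released.
Step 2: A hydride (H with its bonding pair) migrates from the adjacent cyclopentyl carbon to the cationic centre — a 1,2-hydride shift — upgrading the secondary cation to a tertiary one.
The cation rearranges from secondary to tertiary via a 1,2-hydride shift from the adjacent cyclopentyl carbon; the tertiary cation is what reacts next.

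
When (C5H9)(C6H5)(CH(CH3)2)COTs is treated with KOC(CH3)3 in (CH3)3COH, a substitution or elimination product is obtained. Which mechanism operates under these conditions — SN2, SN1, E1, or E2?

Conditions: a strong/bulky base with a tertiary substrate bearing a β-hydrogen.
These conditions are the textbook signature of the E2 pathway.
A strong (often hindered) base removes a β-H in concert with loss of the leaving group — bimolecular elimination.

E2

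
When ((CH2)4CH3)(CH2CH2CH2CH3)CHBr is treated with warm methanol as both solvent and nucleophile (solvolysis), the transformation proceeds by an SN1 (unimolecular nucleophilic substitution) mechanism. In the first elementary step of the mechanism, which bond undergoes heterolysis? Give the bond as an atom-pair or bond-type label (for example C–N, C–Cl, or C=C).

C–Br

Step 1: Rate-determining heterolysis of the C–Br bond gives Br⁻ and a secondary carbocation.
The bond broken in this step is the C–Br bond.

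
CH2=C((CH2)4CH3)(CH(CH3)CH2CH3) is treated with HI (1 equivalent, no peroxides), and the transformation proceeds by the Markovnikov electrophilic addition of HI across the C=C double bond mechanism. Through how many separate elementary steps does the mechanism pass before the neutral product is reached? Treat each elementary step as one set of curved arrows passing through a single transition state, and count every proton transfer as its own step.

2

Step 1: Electrophilic addition begins with the π(C=C) electrons forming a bond to the proton of HI. Following Markovnikov's rule, the resulting cation is tertiary. The H–I bond breaks heterolytically, releasing I⁻.
(No 1,2-shift: no single shift to an adjacent carbon would give a more stable cation.)
Step 2: I⁻ captures the cation: a lone pair on I⁻ fills the empty p orbital, producing the alkyl halide product.
Total: 2 elementary steps.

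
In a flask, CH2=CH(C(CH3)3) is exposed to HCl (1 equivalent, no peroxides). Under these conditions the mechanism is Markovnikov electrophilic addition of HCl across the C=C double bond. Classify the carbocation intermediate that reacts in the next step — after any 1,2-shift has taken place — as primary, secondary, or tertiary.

Step 1: The π electrons of the C=C bond attack a proton of HCl; Markovnikov addition places the new C–H on the less-substituted alkene carbon, so the positive charge ends up on the more-substituted carbon — a secondary carbocation. The H–Cl bond breaks heterolytically, releasing Cl⁻.
Step 2: A methyl group with its bonding pair migrates from the adjacent tert-butyl carbon to the cationic centre — a 1,2-methyl shift — upgrading the secondary cation to a tertiary one.
The cation rearranges from secondary to tertiary via a 1,2-methyl shift from the adjacent tert-butyl carbon; the tertiary cation is what reacts next.

tertiary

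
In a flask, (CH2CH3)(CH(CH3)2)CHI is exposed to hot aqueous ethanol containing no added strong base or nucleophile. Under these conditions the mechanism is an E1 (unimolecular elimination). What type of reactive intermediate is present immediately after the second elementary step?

Step 1: The C–I bond breaks with both electrons going to the iodide; I⁻ leaves and a secondary carbocation remains.
Step 2: Carbocation rearrangement: a 1,2-hydride shift from the adjacent isopropyl carbon converts the initially-formed secondary cation into the more stable tertiary cation.
After step 2 the species present is a tertiary carbocation.

tertiary carbocation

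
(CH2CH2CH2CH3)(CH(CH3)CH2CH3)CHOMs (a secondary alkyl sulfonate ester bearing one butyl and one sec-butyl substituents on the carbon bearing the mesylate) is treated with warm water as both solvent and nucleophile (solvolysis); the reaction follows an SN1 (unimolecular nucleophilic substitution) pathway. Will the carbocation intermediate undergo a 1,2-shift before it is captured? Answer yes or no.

The first-formed carbocation is secondary.
The adjacent sec-butyl carbon already bears 2 other carbon substituents and has a hydrogen to migrate; after a 1,2-hydride shift from that carbon the positive charge sits on a tertiary centre.
Tertiary is more stable than secondary, so the shift occurs.

yes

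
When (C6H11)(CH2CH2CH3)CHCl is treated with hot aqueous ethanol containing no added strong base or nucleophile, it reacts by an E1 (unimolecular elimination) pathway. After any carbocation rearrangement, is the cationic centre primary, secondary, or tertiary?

Step 1: Rate-determining heterolysis of the C–Cl bond gives Cl⁻ and a secondary carbocation.
Step 2: A 1,2-hydride shift from the adjacent cyclohexyl carbon moves the positive charge from the secondary centre to an adjacent carbon, generating a more stable tertiary carbocation.
The cation rearranges from secondary to tertiary via a 1,2-hydride shift from the adjacent cyclohexyl carbon; the tertiary cation is what reacts next.

tertiary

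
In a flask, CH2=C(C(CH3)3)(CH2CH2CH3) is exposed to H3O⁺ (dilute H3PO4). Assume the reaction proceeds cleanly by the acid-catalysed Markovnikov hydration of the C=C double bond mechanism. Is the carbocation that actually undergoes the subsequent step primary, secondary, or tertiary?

tertiary

Step 1: The π electrons of the C=C bond attack a proton of H3O⁺; Markovnikov addition places the new C–H on the less-substituted alkene carbon, so the positive charge ends up on the more-substituted carbon — a tertiary carbocation. H2O is released.
No single 1,2-shift to an adjacent carbon would give a more-substituted cation, so no rearrangement occurs.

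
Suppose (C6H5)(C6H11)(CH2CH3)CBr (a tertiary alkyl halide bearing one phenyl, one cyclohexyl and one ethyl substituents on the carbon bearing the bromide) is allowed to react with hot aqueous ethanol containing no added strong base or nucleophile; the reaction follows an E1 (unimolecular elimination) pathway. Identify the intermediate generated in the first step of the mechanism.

tertiary carbocation

Step 1: The C–Br bond breaks with both electrons going to the bromide; Br⁻ leaves and a tertiary carbocation remains.
After step 1 the species present is a tertiary carbocation.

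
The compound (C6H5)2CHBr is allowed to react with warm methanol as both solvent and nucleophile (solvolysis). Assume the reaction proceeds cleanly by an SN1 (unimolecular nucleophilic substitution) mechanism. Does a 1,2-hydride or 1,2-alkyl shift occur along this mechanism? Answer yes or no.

no

The first-formed carbocation is secondary.
No single 1,2-shift to an adjacent carbon would produce a more-substituted cation than the one already present, so no rearrangement occurs.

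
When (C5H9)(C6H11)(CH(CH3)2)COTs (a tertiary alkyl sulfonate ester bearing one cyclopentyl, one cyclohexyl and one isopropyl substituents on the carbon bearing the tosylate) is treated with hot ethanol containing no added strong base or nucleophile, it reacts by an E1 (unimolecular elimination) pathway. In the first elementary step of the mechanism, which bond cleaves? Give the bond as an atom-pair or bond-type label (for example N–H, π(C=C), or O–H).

C–O

Step 1: The C–O bond breaks with both electrons going to the tosylate; TsO⁻ leaves and a tertiary carbocation remains.
The bond broken in this step is the C–O bond.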